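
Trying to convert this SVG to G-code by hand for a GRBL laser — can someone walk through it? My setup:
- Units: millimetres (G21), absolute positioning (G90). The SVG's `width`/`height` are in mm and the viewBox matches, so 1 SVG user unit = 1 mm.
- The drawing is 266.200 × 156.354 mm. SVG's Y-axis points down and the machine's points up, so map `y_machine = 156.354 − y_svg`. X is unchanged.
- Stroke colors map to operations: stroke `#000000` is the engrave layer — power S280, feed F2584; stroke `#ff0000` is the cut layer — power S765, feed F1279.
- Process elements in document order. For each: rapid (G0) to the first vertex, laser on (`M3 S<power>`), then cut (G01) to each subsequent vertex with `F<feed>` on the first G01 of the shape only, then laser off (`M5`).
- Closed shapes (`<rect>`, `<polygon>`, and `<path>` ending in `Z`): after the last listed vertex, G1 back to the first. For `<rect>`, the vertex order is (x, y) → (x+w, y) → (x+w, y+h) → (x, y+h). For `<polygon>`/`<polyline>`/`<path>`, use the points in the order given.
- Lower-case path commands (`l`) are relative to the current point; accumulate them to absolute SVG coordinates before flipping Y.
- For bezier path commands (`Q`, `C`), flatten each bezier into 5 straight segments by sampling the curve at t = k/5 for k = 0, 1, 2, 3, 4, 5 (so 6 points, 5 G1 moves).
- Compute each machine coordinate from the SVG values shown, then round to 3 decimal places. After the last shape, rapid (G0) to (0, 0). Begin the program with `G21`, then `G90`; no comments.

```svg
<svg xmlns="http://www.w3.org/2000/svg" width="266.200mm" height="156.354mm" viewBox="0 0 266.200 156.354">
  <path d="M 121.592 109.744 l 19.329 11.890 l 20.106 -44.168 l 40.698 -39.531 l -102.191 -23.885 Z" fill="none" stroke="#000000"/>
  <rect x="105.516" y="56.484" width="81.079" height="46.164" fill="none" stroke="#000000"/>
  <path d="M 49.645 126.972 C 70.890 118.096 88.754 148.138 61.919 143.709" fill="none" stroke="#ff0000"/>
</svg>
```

Since the viewBox matches the mm dimensions, user units are millimetres directly. The only transform is the Y-flip y_m = 156.354 − y_svg.

Shape 1 is a closed polygon drawn with `<path>`. Its stroke #000000 means engrave at S280, F2584. After flipping Y the toolpath is (121.592,46.610) → (140.921,34.720) → (161.027,78.888) → (201.725,118.419) → (99.534,142.304) → (121.592,46.610), returning to the start.

Shape 2 is a rectangle drawn with `<rect>`. Its stroke #000000 means engrave at S280, F2584. After flipping Y the toolpath is (105.516,99.870) → (186.595,99.870) → (186.595,53.706) → (105.516,53.706) → (105.516,99.870), returning to the start.

Shape 3 is a cubic bezier drawn with `<path>`. Its stroke #ff0000 means cut at S765, F1279. After flipping Y the toolpath is (49.645,29.382) → (61.656,30.625) → (70.872,26.049) → (75.310,19.179) → (72.987,13.537) → (61.919,12.645).

G21
G90
G0 X121.592 Y46.610
M3 S280
G01 X140.921 Y34.720 F2584
G01 X161.027 Y78.888
G01 X201.725 Y118.419
G01 X99.534 Y142.304
G01 X121.592 Y46.610
M5
G0 X105.516 Y99.870
M3 S280
G01 X186.595 Y99.870 F2584
G01 X186.595 Y53.706
G01 X105.516 Y53.706
G01 X105.516 Y99.870
M5
G0 X49.645 Y29.382
M3 S765
G01 X61.656 Y30.625 F1279
G01 X70.872 Y26.049
G01 X75.310 Y19.179
G01 X72.987 Y13.537
G01 X61.919 Y12.645
M5
G0 X0.000 Y0.000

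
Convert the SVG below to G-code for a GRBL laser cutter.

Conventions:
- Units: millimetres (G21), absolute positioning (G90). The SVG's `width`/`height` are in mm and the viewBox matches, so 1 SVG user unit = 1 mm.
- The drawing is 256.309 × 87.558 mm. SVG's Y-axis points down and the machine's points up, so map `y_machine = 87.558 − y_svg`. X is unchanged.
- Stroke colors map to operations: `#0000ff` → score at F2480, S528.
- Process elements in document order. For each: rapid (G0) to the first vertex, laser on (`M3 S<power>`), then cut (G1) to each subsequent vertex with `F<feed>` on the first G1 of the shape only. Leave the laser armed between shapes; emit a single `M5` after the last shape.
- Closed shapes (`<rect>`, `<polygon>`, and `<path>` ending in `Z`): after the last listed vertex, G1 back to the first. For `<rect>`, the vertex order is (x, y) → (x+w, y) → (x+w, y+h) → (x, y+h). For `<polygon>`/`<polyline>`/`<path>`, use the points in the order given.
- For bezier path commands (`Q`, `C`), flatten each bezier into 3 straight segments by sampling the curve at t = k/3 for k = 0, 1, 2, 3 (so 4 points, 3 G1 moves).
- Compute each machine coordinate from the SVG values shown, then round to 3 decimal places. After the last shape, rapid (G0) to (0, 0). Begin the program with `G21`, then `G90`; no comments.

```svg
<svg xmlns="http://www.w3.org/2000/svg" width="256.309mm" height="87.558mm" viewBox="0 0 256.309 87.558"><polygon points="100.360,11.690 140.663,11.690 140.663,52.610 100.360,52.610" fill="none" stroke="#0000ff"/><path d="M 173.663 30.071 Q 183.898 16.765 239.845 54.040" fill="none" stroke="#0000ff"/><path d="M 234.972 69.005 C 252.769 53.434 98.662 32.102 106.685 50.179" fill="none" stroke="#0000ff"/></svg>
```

G21
G90
G0 X100.360 Y75.868
M3 S528
G1 X140.663 Y75.868 F2480
G1 X140.663 Y34.948
G1 X100.360 Y34.948
G1 X100.360 Y75.868
G0 X173.663 Y57.487
M3 S528
G1 X185.565 Y60.738 F2480
G1 X207.626 Y52.748
G1 X239.845 Y33.518
G0 X234.972 Y18.553
M3 S528
G1 X207.839 Y34.371 F2480
G1 X140.334 Y43.993
G1 X106.685 Y37.379
M5
G0 X0.000 Y0.000

1 u = 1 mm; y_m = 87.558 − y.

[1] `<polygon>` rectangle, #0000ff→score S528 F2480: (100.360,75.868) → (140.663,75.868) → (140.663,34.948) → (100.360,34.948) → (100.360,75.868) (closed)

[2] `<path>` quadratic bezier, #0000ff→score S528 F2480: (173.663,57.487) → (185.565,60.738) → (207.626,52.748) → (239.845,33.518)

[3] `<path>` cubic bezier, #0000ff→score S528 F2480: (234.972,18.553) → (207.839,34.371) → (140.334,43.993) → (106.685,37.379)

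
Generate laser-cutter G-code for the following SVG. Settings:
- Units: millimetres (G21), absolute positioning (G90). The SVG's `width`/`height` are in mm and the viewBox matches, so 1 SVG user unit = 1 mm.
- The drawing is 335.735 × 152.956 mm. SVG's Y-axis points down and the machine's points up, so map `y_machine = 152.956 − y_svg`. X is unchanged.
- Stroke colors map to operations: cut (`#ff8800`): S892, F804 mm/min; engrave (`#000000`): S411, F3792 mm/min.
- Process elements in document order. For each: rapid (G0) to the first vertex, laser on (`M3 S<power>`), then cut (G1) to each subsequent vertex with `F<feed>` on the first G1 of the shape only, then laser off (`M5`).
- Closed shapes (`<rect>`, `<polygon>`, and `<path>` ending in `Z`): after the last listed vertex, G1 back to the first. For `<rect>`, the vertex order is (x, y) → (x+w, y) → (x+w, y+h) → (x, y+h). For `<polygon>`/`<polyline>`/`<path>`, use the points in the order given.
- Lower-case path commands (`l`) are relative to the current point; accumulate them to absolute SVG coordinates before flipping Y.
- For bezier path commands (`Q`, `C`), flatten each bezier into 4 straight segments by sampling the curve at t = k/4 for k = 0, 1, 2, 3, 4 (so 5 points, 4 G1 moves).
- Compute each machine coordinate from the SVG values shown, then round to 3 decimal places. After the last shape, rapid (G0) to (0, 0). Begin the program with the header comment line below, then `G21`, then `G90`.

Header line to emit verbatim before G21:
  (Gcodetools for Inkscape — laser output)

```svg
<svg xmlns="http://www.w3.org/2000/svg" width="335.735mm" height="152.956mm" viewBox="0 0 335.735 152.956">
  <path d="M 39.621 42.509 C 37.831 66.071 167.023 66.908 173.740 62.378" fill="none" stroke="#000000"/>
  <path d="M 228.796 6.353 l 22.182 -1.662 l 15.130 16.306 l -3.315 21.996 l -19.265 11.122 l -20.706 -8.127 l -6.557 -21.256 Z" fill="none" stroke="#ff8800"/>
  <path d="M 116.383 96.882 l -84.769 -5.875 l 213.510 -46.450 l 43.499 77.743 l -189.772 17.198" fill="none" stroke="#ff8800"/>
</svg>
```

1 u = 1 mm; y_m = 152.956 − y.

[1] `<path>` cubic bezier, #000000→engrave S411 F3792: (39.621,110.447) → (58.877,96.765) → (103.490,89.978) → (149.698,88.458) → (173.740,90.578)

[2] `<path>` regular polygon, #ff8800→cut S892 F804: (228.796,146.603) → (250.978,148.265) → (266.108,131.959) → (262.793,109.963) → (243.528,98.841) → (222.822,106.968) → (216.265,128.224) → (228.796,146.603) (closed)

[3] `<path>` open polyline, #ff8800→cut S892 F804: (116.383,56.074) → (31.614,61.949) → (245.124,108.399) → (288.623,30.656) → (98.851,13.458)

(Gcodetools for Inkscape — laser output)
G21
G90
G0 X39.621 Y110.447
M3 S411
G1 X58.877 Y96.765 F3792
G1 X103.490 Y89.978
G1 X149.698 Y88.458
G1 X173.740 Y90.578
M5
G0 X228.796 Y146.603
M3 S892
G1 X250.978 Y148.265 F804
G1 X266.108 Y131.959
G1 X262.793 Y109.963
G1 X243.528 Y98.841
G1 X222.822 Y106.968
G1 X216.265 Y128.224
G1 X228.796 Y146.603
M5
G0 X116.383 Y56.074
M3 S892
G1 X31.614 Y61.949 F804
G1 X245.124 Y108.399
G1 X288.623 Y30.656
G1 X98.851 Y13.458
M5
G0 X0.000 Y0.000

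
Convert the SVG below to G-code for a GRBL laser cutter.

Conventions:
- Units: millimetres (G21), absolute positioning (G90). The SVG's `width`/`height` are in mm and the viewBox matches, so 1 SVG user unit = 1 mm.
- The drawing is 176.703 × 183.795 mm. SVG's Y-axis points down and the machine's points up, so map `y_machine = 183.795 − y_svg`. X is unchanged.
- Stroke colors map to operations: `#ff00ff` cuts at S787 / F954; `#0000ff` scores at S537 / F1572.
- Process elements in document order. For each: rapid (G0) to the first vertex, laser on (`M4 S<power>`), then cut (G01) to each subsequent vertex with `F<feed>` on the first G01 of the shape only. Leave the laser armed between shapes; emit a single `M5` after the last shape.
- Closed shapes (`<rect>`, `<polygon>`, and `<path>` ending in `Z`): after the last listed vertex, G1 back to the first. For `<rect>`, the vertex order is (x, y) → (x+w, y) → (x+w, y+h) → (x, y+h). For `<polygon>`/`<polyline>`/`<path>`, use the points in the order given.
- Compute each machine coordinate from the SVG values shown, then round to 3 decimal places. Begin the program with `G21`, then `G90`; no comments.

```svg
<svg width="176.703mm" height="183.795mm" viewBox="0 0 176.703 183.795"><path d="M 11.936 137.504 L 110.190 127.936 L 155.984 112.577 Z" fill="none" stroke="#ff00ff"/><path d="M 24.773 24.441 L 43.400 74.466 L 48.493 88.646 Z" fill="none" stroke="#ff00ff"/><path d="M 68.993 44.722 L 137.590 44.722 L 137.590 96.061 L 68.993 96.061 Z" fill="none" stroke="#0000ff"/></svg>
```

G21
G90
G0 X11.936 Y46.291
M4 S787
G01 X110.190 Y55.859 F954
G01 X155.984 Y71.218
G01 X11.936 Y46.291
G0 X24.773 Y159.354
M4 S787
G01 X43.400 Y109.329 F954
G01 X48.493 Y95.149
G01 X24.773 Y159.354
G0 X68.993 Y139.073
M4 S537
G01 X137.590 Y139.073 F1572
G01 X137.590 Y87.734
G01 X68.993 Y87.734
G01 X68.993 Y139.073
M5

1 u = 1 mm; y_m = 183.795 − y.

[1] `<path>` closed polygon, #ff00ff→cut S787 F954: (11.936,46.291) → (110.190,55.859) → (155.984,71.218) → (11.936,46.291) (closed)

[2] `<path>` closed polygon, #ff00ff→cut S787 F954: (24.773,159.354) → (43.400,109.329) → (48.493,95.149) → (24.773,159.354) (closed)

[3] `<path>` rectangle, #0000ff→score S537 F1572: (68.993,139.073) → (137.590,139.073) → (137.590,87.734) → (68.993,87.734) → (68.993,139.073) (closed)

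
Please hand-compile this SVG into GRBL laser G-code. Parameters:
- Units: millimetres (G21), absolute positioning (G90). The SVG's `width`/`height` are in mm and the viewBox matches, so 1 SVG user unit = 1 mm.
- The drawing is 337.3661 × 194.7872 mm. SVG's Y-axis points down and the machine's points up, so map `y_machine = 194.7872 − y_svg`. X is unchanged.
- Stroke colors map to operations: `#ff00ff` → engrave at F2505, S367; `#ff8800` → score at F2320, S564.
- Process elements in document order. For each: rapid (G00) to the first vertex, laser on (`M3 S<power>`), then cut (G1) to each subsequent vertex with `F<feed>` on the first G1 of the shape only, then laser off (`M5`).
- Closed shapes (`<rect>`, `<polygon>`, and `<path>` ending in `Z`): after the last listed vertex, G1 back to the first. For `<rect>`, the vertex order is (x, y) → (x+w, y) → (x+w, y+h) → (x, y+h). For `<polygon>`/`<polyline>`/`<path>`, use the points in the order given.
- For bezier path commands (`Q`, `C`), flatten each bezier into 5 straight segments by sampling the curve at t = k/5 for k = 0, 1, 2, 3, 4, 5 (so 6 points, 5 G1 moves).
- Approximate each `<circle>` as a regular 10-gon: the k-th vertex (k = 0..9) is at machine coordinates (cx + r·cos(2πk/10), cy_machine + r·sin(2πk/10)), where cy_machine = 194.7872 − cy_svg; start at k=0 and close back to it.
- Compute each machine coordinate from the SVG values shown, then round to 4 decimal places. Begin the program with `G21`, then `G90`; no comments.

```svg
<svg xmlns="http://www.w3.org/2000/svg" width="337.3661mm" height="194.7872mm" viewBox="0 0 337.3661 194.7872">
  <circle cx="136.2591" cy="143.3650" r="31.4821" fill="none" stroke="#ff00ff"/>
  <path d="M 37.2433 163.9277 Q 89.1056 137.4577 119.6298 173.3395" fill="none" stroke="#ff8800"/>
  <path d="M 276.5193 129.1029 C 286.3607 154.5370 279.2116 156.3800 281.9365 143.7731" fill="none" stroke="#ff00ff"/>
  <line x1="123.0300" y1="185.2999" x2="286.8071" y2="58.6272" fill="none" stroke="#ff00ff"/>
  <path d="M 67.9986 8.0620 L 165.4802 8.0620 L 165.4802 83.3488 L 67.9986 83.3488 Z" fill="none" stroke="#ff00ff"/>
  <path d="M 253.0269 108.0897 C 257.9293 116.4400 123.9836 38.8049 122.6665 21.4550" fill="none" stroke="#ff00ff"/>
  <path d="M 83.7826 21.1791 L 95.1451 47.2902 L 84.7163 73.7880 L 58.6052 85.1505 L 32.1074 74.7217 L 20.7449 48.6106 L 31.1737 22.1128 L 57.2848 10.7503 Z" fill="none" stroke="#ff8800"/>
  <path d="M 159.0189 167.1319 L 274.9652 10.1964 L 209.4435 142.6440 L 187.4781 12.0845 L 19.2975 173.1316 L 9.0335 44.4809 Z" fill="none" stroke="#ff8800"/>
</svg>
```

G21
G90
G00 X167.7412 Y51.4222
M3 S367
G1 X161.7287 Y69.9269 F2505
G1 X145.9876 Y81.3635
G1 X126.5306 Y81.3635
G1 X110.7895 Y69.9269
G1 X104.7770 Y51.4222
G1 X110.7895 Y32.9175
G1 X126.5306 Y21.4809
G1 X145.9876 Y21.4809
G1 X161.7287 Y32.9175
G1 X167.7412 Y51.4222
M5
G00 X37.2433 Y30.8595
M3 S564
G1 X57.1347 Y38.9534 F2320
G1 X75.3190 Y42.0592
G1 X91.7963 Y40.1769
G1 X106.5666 Y33.3063
G1 X119.6298 Y21.4477
M5
G00 X276.5193 Y65.6843
M3 S367
G1 X280.6002 Y53.1816 F2505
G1 X281.8929 Y45.9021
G1 X281.6868 Y43.4068
G1 X281.2715 Y45.2571
G1 X281.9365 Y51.0141
M5
G00 X123.0300 Y9.4873
M3 S367
G1 X286.8071 Y136.1600 F2505
M5
G00 X67.9986 Y186.7252
M3 S367
G1 X165.4802 Y186.7252 F2505
G1 X165.4802 Y111.4384
G1 X67.9986 Y111.4384
G1 X67.9986 Y186.7252
M5
G00 X253.0269 Y86.6975
M3 S367
G1 X241.4784 Y90.8354 F2505
G1 X209.6372 Y108.5888
G1 X170.5342 Y132.9367
G1 X137.2004 Y156.8582
G1 X122.6665 Y173.3322
M5
G00 X83.7826 Y173.6081
M3 S564
G1 X95.1451 Y147.4970 F2320
G1 X84.7163 Y120.9992
G1 X58.6052 Y109.6367
G1 X32.1074 Y120.0655
G1 X20.7449 Y146.1766
G1 X31.1737 Y172.6744
G1 X57.2848 Y184.0369
G1 X83.7826 Y173.6081
M5
G00 X159.0189 Y27.6553
M3 S564
G1 X274.9652 Y184.5908 F2320
G1 X209.4435 Y52.1432
G1 X187.4781 Y182.7027
G1 X19.2975 Y21.6556
G1 X9.0335 Y150.3063
G1 X159.0189 Y27.6553
M5

Since the viewBox matches the mm dimensions, user units are millimetres directly. The only transform is the Y-flip y_m = 194.7872 − y_svg.

Shape 1 is a circle drawn with `<circle>`. Its stroke #ff00ff means engrave at S367, F2505. After flipping Y the toolpath is (167.7412,51.4222) → (161.7287,69.9269) → (145.9876,81.3635) → (126.5306,81.3635) → (110.7895,69.9269) → (104.7770,51.4222) → (110.7895,32.9175) → (126.5306,21.4809) → (145.9876,21.4809) → (161.7287,32.9175) → (167.7412,51.4222), returning to the start.

Shape 2 is a quadratic bezier drawn with `<path>`. Its stroke #ff8800 means score at S564, F2320. After flipping Y the toolpath is (37.2433,30.8595) → (57.1347,38.9534) → (75.3190,42.0592) → (91.7963,40.1769) → (106.5666,33.3063) → (119.6298,21.4477).

Shape 3 is a cubic bezier drawn with `<path>`. Its stroke #ff00ff means engrave at S367, F2505. After flipping Y the toolpath is (276.5193,65.6843) → (280.6002,53.1816) → (281.8929,45.9021) → (281.6868,43.4068) → (281.2715,45.2571) → (281.9365,51.0141).

Shape 4 is a line segment drawn with `<line>`. Its stroke #ff00ff means engrave at S367, F2505. After flipping Y the toolpath is (123.0300,9.4873) → (286.8071,136.1600).

Shape 5 is a rectangle drawn with `<path>`. Its stroke #ff00ff means engrave at S367, F2505. After flipping Y the toolpath is (67.9986,186.7252) → (165.4802,186.7252) → (165.4802,111.4384) → (67.9986,111.4384) → (67.9986,186.7252), returning to the start.

Shape 6 is a cubic bezier drawn with `<path>`. Its stroke #ff00ff means engrave at S367, F2505. After flipping Y the toolpath is (253.0269,86.6975) → (241.4784,90.8354) → (209.6372,108.5888) → (170.5342,132.9367) → (137.2004,156.8582) → (122.6665,173.3322).

Shape 7 is a regular polygon drawn with `<path>`. Its stroke #ff8800 means score at S564, F2320. After flipping Y the toolpath is (83.7826,173.6081) → (95.1451,147.4970) → (84.7163,120.9992) → (58.6052,109.6367) → (32.1074,120.0655) → (20.7449,146.1766) → (31.1737,172.6744) → (57.2848,184.0369) → (83.7826,173.6081), returning to the start.

Shape 8 is a closed polygon drawn with `<path>`. Its stroke #ff8800 means score at S564, F2320. After flipping Y the toolpath is (159.0189,27.6553) → (274.9652,184.5908) → (209.4435,52.1432) → (187.4781,182.7027) → (19.2975,21.6556) → (9.0335,150.3063) → (159.0189,27.6553), returning to the start.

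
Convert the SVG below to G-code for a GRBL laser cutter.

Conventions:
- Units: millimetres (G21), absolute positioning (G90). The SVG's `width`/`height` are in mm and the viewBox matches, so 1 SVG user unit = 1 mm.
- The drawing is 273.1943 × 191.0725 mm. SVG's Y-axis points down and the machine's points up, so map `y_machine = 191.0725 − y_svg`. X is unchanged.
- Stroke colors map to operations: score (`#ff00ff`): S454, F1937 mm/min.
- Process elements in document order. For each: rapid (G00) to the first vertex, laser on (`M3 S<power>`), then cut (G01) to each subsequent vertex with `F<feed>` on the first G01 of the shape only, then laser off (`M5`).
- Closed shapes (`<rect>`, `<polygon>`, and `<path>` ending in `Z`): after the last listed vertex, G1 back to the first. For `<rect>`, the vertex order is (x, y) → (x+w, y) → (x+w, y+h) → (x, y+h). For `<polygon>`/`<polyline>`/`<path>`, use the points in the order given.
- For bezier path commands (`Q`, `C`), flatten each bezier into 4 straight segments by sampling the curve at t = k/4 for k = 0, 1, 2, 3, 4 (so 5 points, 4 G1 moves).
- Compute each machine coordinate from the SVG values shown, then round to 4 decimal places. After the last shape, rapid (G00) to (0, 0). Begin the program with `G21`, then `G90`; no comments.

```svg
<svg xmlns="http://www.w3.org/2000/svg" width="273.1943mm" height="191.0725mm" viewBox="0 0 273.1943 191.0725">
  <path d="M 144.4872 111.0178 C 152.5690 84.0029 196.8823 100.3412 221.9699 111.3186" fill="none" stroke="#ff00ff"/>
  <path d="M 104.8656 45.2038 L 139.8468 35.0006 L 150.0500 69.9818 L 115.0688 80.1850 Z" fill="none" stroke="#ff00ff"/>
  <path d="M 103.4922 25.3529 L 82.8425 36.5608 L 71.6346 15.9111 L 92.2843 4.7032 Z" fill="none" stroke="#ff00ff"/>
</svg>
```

G21
G90
G00 X144.4872 Y80.0547
M3 S454
G01 X156.4754 Y92.9483 F1937
G01 X176.8514 Y94.1514
G01 X200.4159 Y88.2310
G01 X221.9699 Y79.7539
M5
G00 X104.8656 Y145.8687
M3 S454
G01 X139.8468 Y156.0719 F1937
G01 X150.0500 Y121.0907
G01 X115.0688 Y110.8875
G01 X104.8656 Y145.8687
M5
G00 X103.4922 Y165.7196
M3 S454
G01 X82.8425 Y154.5117 F1937
G01 X71.6346 Y175.1614
G01 X92.2843 Y186.3693
G01 X103.4922 Y165.7196
M5
G00 X0.0000 Y0.0000

1 u = 1 mm; y_m = 191.0725 − y.

[1] `<path>` cubic bezier, #ff00ff→score S454 F1937: (144.4872,80.0547) → (156.4754,92.9483) → (176.8514,94.1514) → (200.4159,88.2310) → (221.9699,79.7539)

[2] `<path>` regular polygon, #ff00ff→score S454 F1937: (104.8656,145.8687) → (139.8468,156.0719) → (150.0500,121.0907) → (115.0688,110.8875) → (104.8656,145.8687) (closed)

[3] `<path>` regular polygon, #ff00ff→score S454 F1937: (103.4922,165.7196) → (82.8425,154.5117) → (71.6346,175.1614) → (92.2843,186.3693) → (103.4922,165.7196) (closed)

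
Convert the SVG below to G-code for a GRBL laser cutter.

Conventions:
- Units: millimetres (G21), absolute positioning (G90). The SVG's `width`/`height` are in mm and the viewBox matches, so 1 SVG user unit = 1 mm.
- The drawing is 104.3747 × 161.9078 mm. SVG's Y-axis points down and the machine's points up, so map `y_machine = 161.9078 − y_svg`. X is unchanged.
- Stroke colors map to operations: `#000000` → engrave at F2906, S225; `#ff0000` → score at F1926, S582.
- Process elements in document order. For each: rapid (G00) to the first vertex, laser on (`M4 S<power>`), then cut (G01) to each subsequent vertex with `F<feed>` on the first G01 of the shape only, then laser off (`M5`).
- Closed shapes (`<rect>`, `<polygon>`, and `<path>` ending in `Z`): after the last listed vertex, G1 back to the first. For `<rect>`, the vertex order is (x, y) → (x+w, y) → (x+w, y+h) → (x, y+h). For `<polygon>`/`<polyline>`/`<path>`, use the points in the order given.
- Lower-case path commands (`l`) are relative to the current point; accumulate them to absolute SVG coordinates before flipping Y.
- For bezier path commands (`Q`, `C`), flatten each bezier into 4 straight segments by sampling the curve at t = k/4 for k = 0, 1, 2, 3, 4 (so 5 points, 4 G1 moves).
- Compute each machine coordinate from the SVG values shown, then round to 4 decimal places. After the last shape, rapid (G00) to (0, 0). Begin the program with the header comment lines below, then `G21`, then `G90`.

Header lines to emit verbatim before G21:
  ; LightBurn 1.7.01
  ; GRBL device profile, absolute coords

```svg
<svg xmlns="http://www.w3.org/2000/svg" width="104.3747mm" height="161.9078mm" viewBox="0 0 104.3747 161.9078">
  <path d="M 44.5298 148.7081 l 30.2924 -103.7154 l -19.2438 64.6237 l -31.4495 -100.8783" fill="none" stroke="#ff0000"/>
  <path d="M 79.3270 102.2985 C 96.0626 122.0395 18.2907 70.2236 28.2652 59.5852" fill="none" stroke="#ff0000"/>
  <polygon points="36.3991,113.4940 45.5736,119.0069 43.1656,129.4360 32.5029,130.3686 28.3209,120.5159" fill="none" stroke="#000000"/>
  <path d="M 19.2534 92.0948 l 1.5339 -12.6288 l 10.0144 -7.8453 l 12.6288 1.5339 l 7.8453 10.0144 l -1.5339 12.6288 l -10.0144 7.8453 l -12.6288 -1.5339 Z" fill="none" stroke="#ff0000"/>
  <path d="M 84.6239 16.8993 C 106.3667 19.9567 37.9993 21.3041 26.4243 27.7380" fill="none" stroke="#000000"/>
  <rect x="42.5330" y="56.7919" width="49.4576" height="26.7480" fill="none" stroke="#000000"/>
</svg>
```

; LightBurn 1.7.01
; GRBL device profile, absolute coords
G21
G90
G00 X44.5298 Y13.1997
M4 S582
G01 X74.8222 Y116.9151 F1926
G01 X55.5784 Y52.2914
G01 X24.1289 Y153.1697
M5
G00 X79.3270 Y59.6093
M4 S582
G01 X77.0063 Y56.4590 F1926
G01 X56.3315 Y69.5737
G01 X34.3891 Y88.3845
G01 X28.2652 Y102.3226
M5
G00 X36.3991 Y48.4138
M4 S225
G01 X45.5736 Y42.9009 F2906
G01 X43.1656 Y32.4718
G01 X32.5029 Y31.5392
G01 X28.3209 Y41.3919
G01 X36.3991 Y48.4138
M5
G00 X19.2534 Y69.8130
M4 S582
G01 X20.7873 Y82.4418 F1926
G01 X30.8017 Y90.2871
G01 X43.4305 Y88.7532
G01 X51.2758 Y78.7388
G01 X49.7419 Y66.1100
G01 X39.7275 Y58.2647
G01 X27.0987 Y59.7986
G01 X19.2534 Y69.8130
M5
G00 X84.6239 Y145.0085
M4 S225
G01 X86.3307 Y142.9299 F2906
G01 X68.0183 Y140.8553
G01 X43.4588 Y138.1477
G01 X26.4243 Y134.1698
M5
G00 X42.5330 Y105.1159
M4 S225
G01 X91.9906 Y105.1159 F2906
G01 X91.9906 Y78.3679
G01 X42.5330 Y78.3679
G01 X42.5330 Y105.1159
M5
G00 X0.0000 Y0.0000

1 u = 1 mm; y_m = 161.9078 − y.

[1] `<path>` open polyline, #ff0000→score S582 F1926: (44.5298,13.1997) → (74.8222,116.9151) → (55.5784,52.2914) → (24.1289,153.1697)

[2] `<path>` cubic bezier, #ff0000→score S582 F1926: (79.3270,59.6093) → (77.0063,56.4590) → (56.3315,69.5737) → (34.3891,88.3845) → (28.2652,102.3226)

[3] `<polygon>` regular polygon, #000000→engrave S225 F2906: (36.3991,48.4138) → (45.5736,42.9009) → (43.1656,32.4718) → (32.5029,31.5392) → (28.3209,41.3919) → (36.3991,48.4138) (closed)

[4] `<path>` regular polygon, #ff0000→score S582 F1926: (19.2534,69.8130) → (20.7873,82.4418) → (30.8017,90.2871) → (43.4305,88.7532) → (51.2758,78.7388) → (49.7419,66.1100) → (39.7275,58.2647) → (27.0987,59.7986) → (19.2534,69.8130) (closed)

[5] `<path>` cubic bezier, #000000→engrave S225 F2906: (84.6239,145.0085) → (86.3307,142.9299) → (68.0183,140.8553) → (43.4588,138.1477) → (26.4243,134.1698)

[6] `<rect>` rectangle, #000000→engrave S225 F2906: (42.5330,105.1159) → (91.9906,105.1159) → (91.9906,78.3679) → (42.5330,78.3679) → (42.5330,105.1159) (closed)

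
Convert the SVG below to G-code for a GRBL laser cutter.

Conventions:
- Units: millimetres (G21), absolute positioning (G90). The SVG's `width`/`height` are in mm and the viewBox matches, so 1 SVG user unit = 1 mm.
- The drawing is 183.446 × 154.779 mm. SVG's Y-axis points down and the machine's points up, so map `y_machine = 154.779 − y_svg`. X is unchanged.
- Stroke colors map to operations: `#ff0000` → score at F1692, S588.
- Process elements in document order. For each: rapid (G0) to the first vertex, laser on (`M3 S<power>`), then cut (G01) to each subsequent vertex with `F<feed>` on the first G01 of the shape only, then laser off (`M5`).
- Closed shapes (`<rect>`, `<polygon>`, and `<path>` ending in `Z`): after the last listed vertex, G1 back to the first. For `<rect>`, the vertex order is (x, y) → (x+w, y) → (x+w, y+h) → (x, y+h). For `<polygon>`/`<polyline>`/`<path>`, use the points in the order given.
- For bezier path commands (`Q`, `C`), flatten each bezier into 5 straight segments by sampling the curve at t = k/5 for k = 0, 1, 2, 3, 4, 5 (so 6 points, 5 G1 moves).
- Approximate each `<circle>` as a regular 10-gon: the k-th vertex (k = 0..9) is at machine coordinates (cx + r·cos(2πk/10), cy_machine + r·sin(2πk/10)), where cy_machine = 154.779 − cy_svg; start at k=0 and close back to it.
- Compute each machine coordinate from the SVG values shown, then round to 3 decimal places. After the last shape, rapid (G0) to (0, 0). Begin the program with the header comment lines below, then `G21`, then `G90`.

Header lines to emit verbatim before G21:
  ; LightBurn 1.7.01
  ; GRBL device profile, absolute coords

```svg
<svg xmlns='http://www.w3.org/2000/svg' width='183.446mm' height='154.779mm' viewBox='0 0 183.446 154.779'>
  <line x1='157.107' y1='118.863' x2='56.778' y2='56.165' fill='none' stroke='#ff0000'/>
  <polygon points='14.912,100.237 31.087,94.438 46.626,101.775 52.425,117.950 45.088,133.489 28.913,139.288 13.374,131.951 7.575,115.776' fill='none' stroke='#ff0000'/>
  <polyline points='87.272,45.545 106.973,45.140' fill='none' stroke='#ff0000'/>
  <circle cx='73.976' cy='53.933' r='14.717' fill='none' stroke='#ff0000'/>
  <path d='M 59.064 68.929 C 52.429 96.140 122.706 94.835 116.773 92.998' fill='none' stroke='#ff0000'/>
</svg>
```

viewBox `0 0 183.446 154.779` with mm width/height → 1 unit = 1 mm. Flip: y_m = 154.779 − y_svg.

**Shape 1** — `<line>` line segment, stroke `#ff0000` → score (S588, F1692). Machine vertices: (157.107,35.916) → (56.778,98.614). Open path.

**Shape 2** — `<polygon>` regular polygon, stroke `#ff0000` → score (S588, F1692). Machine vertices: (14.912,54.542) → (31.087,60.341) → (46.626,53.004) → (52.425,36.829) → (45.088,21.290) → (28.913,15.491) → (13.374,22.828) → (7.575,39.003) → (14.912,54.542). Closed: final G1 returns to the first vertex.

**Shape 3** — `<polyline>` line segment, stroke `#ff0000` → score (S588, F1692). Machine vertices: (87.272,109.234) → (106.973,109.639). Open path.

**Shape 4** — `<circle>` circle, stroke `#ff0000` → score (S588, F1692). Machine vertices: (88.693,100.846) → (85.882,109.496) → (78.524,114.843) → (69.428,114.843) → (62.070,109.496) → (59.259,100.846) → (62.070,92.196) → (69.428,86.849) → (78.524,86.849) → (85.882,92.196) → (88.693,100.846). Closed: final G1 returns to the first vertex.

**Shape 5** — `<path>` cubic bezier, stroke `#ff0000` → score (S588, F1692). Control points (SVG): P0=(59.064,68.929), P1=(52.429,96.140), P2=(122.706,94.835), P3=(116.773,92.998); sampled at t=k/5. Machine vertices: (59.064,85.850) → (63.087,72.721) → (78.220,65.094) → (97.112,61.623) → (112.413,60.967) → (116.773,61.781). Open path.

; LightBurn 1.7.01
; GRBL device profile, absolute coords
G21
G90
G0 X157.107 Y35.916
M3 S588
G01 X56.778 Y98.614 F1692
M5
G0 X14.912 Y54.542
M3 S588
G01 X31.087 Y60.341 F1692
G01 X46.626 Y53.004
G01 X52.425 Y36.829
G01 X45.088 Y21.290
G01 X28.913 Y15.491
G01 X13.374 Y22.828
G01 X7.575 Y39.003
G01 X14.912 Y54.542
M5
G0 X87.272 Y109.234
M3 S588
G01 X106.973 Y109.639 F1692
M5
G0 X88.693 Y100.846
M3 S588
G01 X85.882 Y109.496 F1692
G01 X78.524 Y114.843
G01 X69.428 Y114.843
G01 X62.070 Y109.496
G01 X59.259 Y100.846
G01 X62.070 Y92.196
G01 X69.428 Y86.849
G01 X78.524 Y86.849
G01 X85.882 Y92.196
G01 X88.693 Y100.846
M5
G0 X59.064 Y85.850
M3 S588
G01 X63.087 Y72.721 F1692
G01 X78.220 Y65.094
G01 X97.112 Y61.623
G01 X112.413 Y60.967
G01 X116.773 Y61.781
M5
G0 X0.000 Y0.000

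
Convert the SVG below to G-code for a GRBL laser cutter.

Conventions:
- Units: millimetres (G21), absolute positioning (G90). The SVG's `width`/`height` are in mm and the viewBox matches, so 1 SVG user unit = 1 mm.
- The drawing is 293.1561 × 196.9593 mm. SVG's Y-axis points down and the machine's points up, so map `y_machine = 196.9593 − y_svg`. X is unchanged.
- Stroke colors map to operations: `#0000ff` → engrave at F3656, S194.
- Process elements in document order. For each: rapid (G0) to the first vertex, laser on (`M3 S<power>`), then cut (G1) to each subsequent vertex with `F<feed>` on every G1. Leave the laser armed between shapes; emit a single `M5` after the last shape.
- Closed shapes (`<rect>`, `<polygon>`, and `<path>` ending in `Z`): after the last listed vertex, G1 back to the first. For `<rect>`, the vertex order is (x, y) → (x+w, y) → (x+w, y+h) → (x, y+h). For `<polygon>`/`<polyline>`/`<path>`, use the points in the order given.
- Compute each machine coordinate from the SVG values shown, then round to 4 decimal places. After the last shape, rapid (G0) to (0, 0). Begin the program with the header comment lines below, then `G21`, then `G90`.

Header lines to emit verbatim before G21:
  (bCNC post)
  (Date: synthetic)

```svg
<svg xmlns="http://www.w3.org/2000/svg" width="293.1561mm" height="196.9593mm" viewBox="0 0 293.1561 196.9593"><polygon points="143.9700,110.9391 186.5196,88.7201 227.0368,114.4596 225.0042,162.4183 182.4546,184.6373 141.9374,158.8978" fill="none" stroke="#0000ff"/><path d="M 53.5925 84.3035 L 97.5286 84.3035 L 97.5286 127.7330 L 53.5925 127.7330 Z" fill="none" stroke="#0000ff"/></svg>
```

(bCNC post)
(Date: synthetic)
G21
G90
G0 X143.9700 Y86.0202
M3 S194
G1 X186.5196 Y108.2392 F3656
G1 X227.0368 Y82.4997 F3656
G1 X225.0042 Y34.5410 F3656
G1 X182.4546 Y12.3220 F3656
G1 X141.9374 Y38.0615 F3656
G1 X143.9700 Y86.0202 F3656
G0 X53.5925 Y112.6558
M3 S194
G1 X97.5286 Y112.6558 F3656
G1 X97.5286 Y69.2263 F3656
G1 X53.5925 Y69.2263 F3656
G1 X53.5925 Y112.6558 F3656
M5
G0 X0.0000 Y0.0000

Since the viewBox matches the mm dimensions, user units are millimetres directly. The only transform is the Y-flip y_m = 196.9593 − y_svg.

Shape 1 is a regular polygon drawn with `<polygon>`. Its stroke #0000ff means engrave at S194, F3656. After flipping Y the toolpath is (143.9700,86.0202) → (186.5196,108.2392) → (227.0368,82.4997) → (225.0042,34.5410) → (182.4546,12.3220) → (141.9374,38.0615) → (143.9700,86.0202), returning to the start.

Shape 2 is a rectangle drawn with `<path>`. Its stroke #0000ff means engrave at S194, F3656. After flipping Y the toolpath is (53.5925,112.6558) → (97.5286,112.6558) → (97.5286,69.2263) → (53.5925,69.2263) → (53.5925,112.6558), returning to the start.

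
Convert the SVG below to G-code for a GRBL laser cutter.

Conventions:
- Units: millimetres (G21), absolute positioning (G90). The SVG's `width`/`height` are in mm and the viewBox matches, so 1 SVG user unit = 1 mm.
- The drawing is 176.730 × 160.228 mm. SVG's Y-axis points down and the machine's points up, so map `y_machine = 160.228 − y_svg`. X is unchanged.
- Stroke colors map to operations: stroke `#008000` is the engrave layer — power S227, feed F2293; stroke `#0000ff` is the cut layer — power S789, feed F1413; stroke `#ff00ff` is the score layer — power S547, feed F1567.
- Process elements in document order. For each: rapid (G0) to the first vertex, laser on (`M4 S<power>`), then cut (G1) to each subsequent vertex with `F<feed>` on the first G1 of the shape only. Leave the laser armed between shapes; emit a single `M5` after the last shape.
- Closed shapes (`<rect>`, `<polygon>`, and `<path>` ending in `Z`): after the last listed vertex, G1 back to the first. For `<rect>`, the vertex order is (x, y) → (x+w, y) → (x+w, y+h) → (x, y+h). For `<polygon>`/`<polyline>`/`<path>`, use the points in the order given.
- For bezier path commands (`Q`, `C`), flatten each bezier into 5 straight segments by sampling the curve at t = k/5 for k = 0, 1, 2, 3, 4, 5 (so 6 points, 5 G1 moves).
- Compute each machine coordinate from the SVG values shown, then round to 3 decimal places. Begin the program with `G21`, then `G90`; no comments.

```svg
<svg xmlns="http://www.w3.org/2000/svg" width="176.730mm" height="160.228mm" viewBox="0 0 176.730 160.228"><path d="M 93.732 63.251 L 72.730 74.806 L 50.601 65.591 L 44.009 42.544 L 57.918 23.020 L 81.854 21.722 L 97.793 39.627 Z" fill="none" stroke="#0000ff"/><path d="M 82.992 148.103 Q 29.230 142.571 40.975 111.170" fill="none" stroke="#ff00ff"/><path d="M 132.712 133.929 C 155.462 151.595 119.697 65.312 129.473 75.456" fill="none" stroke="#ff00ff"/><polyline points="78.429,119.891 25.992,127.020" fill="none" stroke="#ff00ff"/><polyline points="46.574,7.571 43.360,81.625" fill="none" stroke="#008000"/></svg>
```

1 u = 1 mm; y_m = 160.228 − y.

[1] `<path>` regular polygon, #0000ff→cut S789 F1413: (93.732,96.977) → (72.730,85.422) → (50.601,94.637) → (44.009,117.684) → (57.918,137.208) → (81.854,138.506) → (97.793,120.601) → (93.732,96.977) (closed)

[2] `<path>` quadratic bezier, #ff00ff→score S547 F1567: (82.992,12.125) → (64.107,15.373) → (50.464,20.690) → (42.060,28.076) → (38.897,37.532) → (40.975,49.058)

[3] `<path>` cubic bezier, #ff00ff→score S547 F1567: (132.712,26.299) → (140.173,26.570) → (138.584,42.171) → (132.942,63.484) → (128.240,80.890) → (129.473,84.772)

[4] `<polyline>` line segment, #ff00ff→score S547 F1567: (78.429,40.337) → (25.992,33.208)

[5] `<polyline>` line segment, #008000→engrave S227 F2293: (46.574,152.657) → (43.360,78.603)

G21
G90
G0 X93.732 Y96.977
M4 S789
G1 X72.730 Y85.422 F1413
G1 X50.601 Y94.637
G1 X44.009 Y117.684
G1 X57.918 Y137.208
G1 X81.854 Y138.506
G1 X97.793 Y120.601
G1 X93.732 Y96.977
G0 X82.992 Y12.125
M4 S547
G1 X64.107 Y15.373 F1567
G1 X50.464 Y20.690
G1 X42.060 Y28.076
G1 X38.897 Y37.532
G1 X40.975 Y49.058
G0 X132.712 Y26.299
M4 S547
G1 X140.173 Y26.570 F1567
G1 X138.584 Y42.171
G1 X132.942 Y63.484
G1 X128.240 Y80.890
G1 X129.473 Y84.772
G0 X78.429 Y40.337
M4 S547
G1 X25.992 Y33.208 F1567
G0 X46.574 Y152.657
M4 S227
G1 X43.360 Y78.603 F2293
M5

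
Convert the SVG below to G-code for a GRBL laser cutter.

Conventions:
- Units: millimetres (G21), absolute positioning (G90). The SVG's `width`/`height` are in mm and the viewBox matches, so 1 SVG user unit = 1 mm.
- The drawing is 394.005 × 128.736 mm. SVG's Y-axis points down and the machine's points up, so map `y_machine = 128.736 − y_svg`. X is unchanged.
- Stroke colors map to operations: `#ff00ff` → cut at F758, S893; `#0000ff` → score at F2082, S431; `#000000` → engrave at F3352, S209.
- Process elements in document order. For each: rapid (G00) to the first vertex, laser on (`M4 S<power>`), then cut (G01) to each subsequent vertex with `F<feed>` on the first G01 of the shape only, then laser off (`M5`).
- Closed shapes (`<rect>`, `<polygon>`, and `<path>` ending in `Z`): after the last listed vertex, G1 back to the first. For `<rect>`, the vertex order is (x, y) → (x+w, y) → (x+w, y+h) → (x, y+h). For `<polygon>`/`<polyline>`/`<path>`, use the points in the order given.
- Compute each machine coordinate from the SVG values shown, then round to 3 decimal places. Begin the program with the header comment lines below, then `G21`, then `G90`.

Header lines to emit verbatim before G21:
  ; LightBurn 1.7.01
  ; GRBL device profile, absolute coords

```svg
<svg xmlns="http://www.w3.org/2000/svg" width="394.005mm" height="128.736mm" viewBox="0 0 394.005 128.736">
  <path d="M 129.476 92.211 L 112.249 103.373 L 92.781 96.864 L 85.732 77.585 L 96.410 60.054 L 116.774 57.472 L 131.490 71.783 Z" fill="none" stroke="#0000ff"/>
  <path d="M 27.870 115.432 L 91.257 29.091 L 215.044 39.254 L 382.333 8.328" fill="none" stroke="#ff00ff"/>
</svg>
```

; LightBurn 1.7.01
; GRBL device profile, absolute coords
G21
G90
G00 X129.476 Y36.525
M4 S431
G01 X112.249 Y25.363 F2082
G01 X92.781 Y31.872
G01 X85.732 Y51.151
G01 X96.410 Y68.682
G01 X116.774 Y71.264
G01 X131.490 Y56.953
G01 X129.476 Y36.525
M5
G00 X27.870 Y13.304
M4 S893
G01 X91.257 Y99.645 F758
G01 X215.044 Y89.482
G01 X382.333 Y120.408
M5

viewBox `0 0 394.005 128.736` with mm width/height → 1 unit = 1 mm. Flip: y_m = 128.736 − y_svg.

**Shape 1** — `<path>` regular polygon, stroke `#0000ff` → score (S431, F2082). Machine vertices: (129.476,36.525) → (112.249,25.363) → (92.781,31.872) → (85.732,51.151) → (96.410,68.682) → (116.774,71.264) → (131.490,56.953) → (129.476,36.525). Closed: final G1 returns to the first vertex.

**Shape 2** — `<path>` open polyline, stroke `#ff00ff` → cut (S893, F758). Machine vertices: (27.870,13.304) → (91.257,99.645) → (215.044,89.482) → (382.333,120.408). Open path.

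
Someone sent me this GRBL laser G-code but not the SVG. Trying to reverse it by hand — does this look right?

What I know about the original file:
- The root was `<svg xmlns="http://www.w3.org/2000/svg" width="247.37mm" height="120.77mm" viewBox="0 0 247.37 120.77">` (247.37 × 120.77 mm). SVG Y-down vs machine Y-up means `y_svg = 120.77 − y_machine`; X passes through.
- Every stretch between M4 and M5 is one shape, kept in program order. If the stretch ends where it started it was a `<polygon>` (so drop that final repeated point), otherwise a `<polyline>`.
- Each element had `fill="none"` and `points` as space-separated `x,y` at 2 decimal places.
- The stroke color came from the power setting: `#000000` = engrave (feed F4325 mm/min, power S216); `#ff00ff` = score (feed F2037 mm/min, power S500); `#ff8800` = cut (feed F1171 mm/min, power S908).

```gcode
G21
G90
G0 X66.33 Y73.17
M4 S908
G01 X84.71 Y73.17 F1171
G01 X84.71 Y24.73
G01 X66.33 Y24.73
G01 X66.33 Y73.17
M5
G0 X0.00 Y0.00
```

Machine Y-up, SVG Y-down with viewBox height 120.77, so y_svg = 120.77 − y_machine; X carries over. Every run uses S908, so all elements get stroke `#ff8800` (cut).

Run 1: The run returns to its start, so emit a `<polygon>` with points (Y-flipped): 66.33,47.60 84.71,47.60 84.71,96.04 66.33,96.04.

<svg xmlns="http://www.w3.org/2000/svg" width="247.37mm" height="120.77mm" viewBox="0 0 247.37 120.77">
  <polygon points="66.33,47.60 84.71,47.60 84.71,96.04 66.33,96.04" fill="none" stroke="#ff8800"/>
</svg>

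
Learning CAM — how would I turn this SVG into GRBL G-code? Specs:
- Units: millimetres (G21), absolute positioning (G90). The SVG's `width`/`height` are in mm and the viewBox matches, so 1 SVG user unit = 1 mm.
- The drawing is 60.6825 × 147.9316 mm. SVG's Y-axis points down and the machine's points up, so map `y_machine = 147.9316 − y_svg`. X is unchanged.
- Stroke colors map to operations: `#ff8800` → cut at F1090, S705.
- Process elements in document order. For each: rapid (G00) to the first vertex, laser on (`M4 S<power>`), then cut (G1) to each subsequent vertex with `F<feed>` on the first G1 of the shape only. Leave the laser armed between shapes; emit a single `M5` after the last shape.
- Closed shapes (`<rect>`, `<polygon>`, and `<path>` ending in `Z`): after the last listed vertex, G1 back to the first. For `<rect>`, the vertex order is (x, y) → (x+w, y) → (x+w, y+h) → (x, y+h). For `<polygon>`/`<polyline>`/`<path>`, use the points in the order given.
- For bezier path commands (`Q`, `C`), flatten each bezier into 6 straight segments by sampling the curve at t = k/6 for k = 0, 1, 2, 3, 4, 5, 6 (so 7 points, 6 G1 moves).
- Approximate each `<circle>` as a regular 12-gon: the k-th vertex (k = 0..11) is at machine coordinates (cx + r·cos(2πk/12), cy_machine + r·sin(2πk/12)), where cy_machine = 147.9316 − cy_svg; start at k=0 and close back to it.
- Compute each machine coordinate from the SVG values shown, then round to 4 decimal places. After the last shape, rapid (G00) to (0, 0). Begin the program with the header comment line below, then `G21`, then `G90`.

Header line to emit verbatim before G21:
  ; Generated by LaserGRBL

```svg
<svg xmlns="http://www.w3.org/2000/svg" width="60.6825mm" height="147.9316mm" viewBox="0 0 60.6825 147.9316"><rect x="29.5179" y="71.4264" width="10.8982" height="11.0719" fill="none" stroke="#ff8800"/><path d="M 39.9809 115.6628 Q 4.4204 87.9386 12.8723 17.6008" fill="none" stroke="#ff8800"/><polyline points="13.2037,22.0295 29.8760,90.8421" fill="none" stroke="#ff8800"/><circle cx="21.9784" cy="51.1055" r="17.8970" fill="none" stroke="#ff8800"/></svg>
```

1 u = 1 mm; y_m = 147.9316 − y.

[1] `<rect>` rectangle, #ff8800→cut S705 F1090: (29.5179,76.5052) → (40.4161,76.5052) → (40.4161,65.4333) → (29.5179,65.4333) → (29.5179,76.5052) (closed)

[2] `<path>` quadratic bezier, #ff8800→cut S705 F1090: (39.9809,32.2688) → (29.3500,42.6939) → (21.1642,55.4864) → (15.4235,70.6464) → (12.1280,88.1738) → (11.2776,108.0686) → (12.8723,130.3308)

[3] `<polyline>` line segment, #ff8800→cut S705 F1090: (13.2037,125.9021) → (29.8760,57.0895)

[4] `<circle>` circle, #ff8800→cut S705 F1090: (39.8754,96.8261) → (37.4777,105.7746) → (30.9269,112.3254) → (21.9784,114.7231) → (13.0299,112.3254) → (6.4791,105.7746) → (4.0814,96.8261) → (6.4791,87.8776) → (13.0299,81.3268) → (21.9784,78.9291) → (30.9269,81.3268) → (37.4777,87.8776) → (39.8754,96.8261) (closed)

; Generated by LaserGRBL
G21
G90
G00 X29.5179 Y76.5052
M4 S705
G1 X40.4161 Y76.5052 F1090
G1 X40.4161 Y65.4333
G1 X29.5179 Y65.4333
G1 X29.5179 Y76.5052
G00 X39.9809 Y32.2688
M4 S705
G1 X29.3500 Y42.6939 F1090
G1 X21.1642 Y55.4864
G1 X15.4235 Y70.6464
G1 X12.1280 Y88.1738
G1 X11.2776 Y108.0686
G1 X12.8723 Y130.3308
G00 X13.2037 Y125.9021
M4 S705
G1 X29.8760 Y57.0895 F1090
G00 X39.8754 Y96.8261
M4 S705
G1 X37.4777 Y105.7746 F1090
G1 X30.9269 Y112.3254
G1 X21.9784 Y114.7231
G1 X13.0299 Y112.3254
G1 X6.4791 Y105.7746
G1 X4.0814 Y96.8261
G1 X6.4791 Y87.8776
G1 X13.0299 Y81.3268
G1 X21.9784 Y78.9291
G1 X30.9269 Y81.3268
G1 X37.4777 Y87.8776
G1 X39.8754 Y96.8261
M5
G00 X0.0000 Y0.0000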